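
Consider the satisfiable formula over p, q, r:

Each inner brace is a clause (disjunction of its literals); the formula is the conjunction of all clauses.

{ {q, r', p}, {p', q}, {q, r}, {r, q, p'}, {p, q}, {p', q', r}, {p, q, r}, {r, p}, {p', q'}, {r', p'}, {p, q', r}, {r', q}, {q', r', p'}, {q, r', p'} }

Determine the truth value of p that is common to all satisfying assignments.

False

Suppose p = 1.
(q) alone gives q = 1.
Now (q') is unsatisfied and unit — conflict.
So every satisfying assignment has p = False.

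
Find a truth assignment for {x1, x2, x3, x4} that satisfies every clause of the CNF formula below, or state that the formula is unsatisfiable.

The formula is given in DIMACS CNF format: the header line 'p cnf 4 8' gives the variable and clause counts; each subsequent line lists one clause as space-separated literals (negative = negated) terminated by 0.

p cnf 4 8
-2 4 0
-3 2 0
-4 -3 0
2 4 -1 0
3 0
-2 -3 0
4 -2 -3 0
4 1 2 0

UNSATISFIABLE

(x3) alone gives x3 = True.
(x2) alone gives x2 = True.
But (¬x2) is also a unit clause — contradiction.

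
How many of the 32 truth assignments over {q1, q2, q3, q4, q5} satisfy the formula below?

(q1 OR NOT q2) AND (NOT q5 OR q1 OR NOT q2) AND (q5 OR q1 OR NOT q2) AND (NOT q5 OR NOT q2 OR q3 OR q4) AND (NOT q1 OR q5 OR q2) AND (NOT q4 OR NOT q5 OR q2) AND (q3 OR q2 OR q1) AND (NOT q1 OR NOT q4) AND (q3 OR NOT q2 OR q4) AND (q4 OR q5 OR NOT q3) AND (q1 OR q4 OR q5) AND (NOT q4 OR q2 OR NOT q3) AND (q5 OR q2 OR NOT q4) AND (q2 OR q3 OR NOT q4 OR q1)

4

There are 2^5 = 32 truth assignments over (q1, q2, q3, q4, q5).
Split on q1. With q1 = true, the clauses containing q1 are satisfied and NOT q1 drops from the rest; 3 of the 2^4 = 16 assignments to the other variables satisfy what remains.
With q1 = false, by the same count on the reduced clause set, 1 assignment works.
(One model: q1=F, q2=F, q3=T, q4=F, q5=T.)
Total: 3 + 1 = 4.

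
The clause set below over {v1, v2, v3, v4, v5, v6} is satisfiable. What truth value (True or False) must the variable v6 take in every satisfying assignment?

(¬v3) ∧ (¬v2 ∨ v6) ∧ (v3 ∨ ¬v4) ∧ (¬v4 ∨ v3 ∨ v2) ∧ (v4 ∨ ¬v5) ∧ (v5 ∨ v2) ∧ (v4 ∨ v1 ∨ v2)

Suppose v6 = False.
Unit clause (¬v3) forces v3 = False.
Unit clause (¬v2) forces v2 = False.
Unit clause (¬v4) forces v4 = False.
Unit clause (¬v5) forces v5 = False.
Now (v5) is unsatisfied and unit — conflict.
So every satisfying assignment has v6 = True.

True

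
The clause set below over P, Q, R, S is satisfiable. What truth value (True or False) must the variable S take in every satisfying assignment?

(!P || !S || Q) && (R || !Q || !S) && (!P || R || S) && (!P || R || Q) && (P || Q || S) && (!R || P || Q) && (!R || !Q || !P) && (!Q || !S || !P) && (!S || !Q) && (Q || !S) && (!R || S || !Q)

Suppose S = true.
From the singleton clause (!Q), Q = false.
But (Q) is also a unit clause — contradiction.
So every satisfying assignment has S = False.

False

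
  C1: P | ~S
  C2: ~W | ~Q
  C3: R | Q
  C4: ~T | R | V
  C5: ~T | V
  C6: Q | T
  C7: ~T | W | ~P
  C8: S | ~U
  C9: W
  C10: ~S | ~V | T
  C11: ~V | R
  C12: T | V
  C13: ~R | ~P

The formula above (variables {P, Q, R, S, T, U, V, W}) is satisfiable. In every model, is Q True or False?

False

Suppose Q = 1.
(~W) alone gives W = 0.
That conflicts with the unit clause (W).
So every satisfying assignment has Q = False.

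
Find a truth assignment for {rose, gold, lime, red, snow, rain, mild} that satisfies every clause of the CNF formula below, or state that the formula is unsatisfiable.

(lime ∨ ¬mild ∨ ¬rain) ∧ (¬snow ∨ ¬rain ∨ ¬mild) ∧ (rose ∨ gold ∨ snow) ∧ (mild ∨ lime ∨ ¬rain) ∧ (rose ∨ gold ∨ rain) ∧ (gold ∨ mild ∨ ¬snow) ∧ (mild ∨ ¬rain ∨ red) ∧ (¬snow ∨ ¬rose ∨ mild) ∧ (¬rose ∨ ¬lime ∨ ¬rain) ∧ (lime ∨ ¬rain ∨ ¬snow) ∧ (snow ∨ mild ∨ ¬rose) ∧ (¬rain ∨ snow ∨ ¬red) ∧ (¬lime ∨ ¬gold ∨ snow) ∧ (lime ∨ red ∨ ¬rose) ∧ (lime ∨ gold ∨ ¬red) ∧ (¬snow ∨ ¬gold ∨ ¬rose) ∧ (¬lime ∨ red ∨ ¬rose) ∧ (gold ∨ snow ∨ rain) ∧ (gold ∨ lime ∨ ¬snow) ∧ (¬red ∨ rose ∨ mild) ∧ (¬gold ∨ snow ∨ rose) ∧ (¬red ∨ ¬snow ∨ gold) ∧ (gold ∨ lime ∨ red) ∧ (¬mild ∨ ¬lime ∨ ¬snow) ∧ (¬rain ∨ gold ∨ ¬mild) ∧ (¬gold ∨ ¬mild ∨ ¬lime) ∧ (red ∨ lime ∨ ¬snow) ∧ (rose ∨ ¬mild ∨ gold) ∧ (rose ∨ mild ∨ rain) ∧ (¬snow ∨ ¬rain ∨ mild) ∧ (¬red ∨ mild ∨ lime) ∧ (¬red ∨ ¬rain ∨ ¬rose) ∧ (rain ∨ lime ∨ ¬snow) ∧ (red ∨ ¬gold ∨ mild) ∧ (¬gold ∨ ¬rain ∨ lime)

Suppose lime = False.
Suppose mild = True.
Unit clause (¬rain) forces rain = False.
Unit clause (¬snow) forces snow = False.
Unit clause (gold) forces gold = True.
Unit clause (rose) forces rose = True.
Unit clause (red) forces red = True.
Every clause now holds.

rose: True, gold: True, lime: False, red: True, snow: False, rain: False, mild: True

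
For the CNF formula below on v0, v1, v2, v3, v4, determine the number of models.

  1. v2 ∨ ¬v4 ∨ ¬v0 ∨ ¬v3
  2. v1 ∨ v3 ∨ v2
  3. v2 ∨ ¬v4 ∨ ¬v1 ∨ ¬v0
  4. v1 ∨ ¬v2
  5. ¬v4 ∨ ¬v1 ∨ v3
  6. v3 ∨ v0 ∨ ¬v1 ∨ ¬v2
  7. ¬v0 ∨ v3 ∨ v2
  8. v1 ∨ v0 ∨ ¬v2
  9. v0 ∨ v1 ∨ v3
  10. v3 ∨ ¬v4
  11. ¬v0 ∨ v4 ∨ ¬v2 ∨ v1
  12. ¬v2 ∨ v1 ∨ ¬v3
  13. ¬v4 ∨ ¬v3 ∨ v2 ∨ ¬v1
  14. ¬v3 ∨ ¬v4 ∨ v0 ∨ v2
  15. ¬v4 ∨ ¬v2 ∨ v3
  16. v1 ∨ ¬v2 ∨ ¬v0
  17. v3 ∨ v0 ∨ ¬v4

10

There are 2^5 = 32 truth assignments over (v0, v1, v2, v3, v4).
Split on v1. With v1 = True, the clauses containing v1 are satisfied and ¬v1 drops from the rest; 8 of the 2^4 = 16 assignments to the other variables satisfy what remains.
With v1 = False, by the same count on the reduced clause set, 2 assignments work.
Total: 8 + 2 = 10.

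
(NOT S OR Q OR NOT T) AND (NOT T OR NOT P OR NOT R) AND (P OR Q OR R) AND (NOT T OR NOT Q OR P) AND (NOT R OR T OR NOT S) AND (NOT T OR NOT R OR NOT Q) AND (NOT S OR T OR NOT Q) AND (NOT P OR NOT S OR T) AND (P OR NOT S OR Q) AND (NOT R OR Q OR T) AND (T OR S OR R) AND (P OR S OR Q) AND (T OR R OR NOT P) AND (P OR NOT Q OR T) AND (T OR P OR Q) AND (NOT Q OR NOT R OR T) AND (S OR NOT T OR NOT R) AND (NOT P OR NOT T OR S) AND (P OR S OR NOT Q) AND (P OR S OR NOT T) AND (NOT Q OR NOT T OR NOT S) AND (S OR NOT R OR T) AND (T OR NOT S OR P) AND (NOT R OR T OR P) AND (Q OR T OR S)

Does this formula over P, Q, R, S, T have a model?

Case S = false:
Case T = true:
The clause (NOT R) is unit, so R = false.
The clause (NOT P) is unit, so P = false.
But (P) is also a unit clause — contradiction.
Undo T and try T = false.
The clause (R) is unit, so R = true.
But (NOT R) is also a unit clause — contradiction.
Either choice for T ends in contradiction.
Undo S and try S = true.
Case Q = true:
The clause (T) is unit, so T = true.
But (NOT T) is also a unit clause — contradiction.
Undo Q and try Q = false.
The clause (NOT T) is unit, so T = false.
The clause (NOT R) is unit, so R = false.
The clause (P) is unit, so P = true.
But (NOT P) is also a unit clause — contradiction.
Either choice for Q ends in contradiction.
Either choice for S ends in contradiction.
No assignment satisfies every clause.

No, unsatisfiable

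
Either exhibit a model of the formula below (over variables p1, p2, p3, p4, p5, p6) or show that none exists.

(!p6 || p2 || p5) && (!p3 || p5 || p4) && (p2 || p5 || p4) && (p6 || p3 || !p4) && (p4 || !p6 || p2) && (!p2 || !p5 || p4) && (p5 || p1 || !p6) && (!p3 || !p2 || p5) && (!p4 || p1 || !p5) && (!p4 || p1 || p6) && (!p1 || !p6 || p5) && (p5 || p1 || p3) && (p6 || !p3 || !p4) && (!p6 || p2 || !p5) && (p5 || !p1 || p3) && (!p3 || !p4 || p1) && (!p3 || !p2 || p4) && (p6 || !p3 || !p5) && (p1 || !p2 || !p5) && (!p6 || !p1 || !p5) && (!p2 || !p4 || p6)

p1=true; p2=false; p3=false; p4=false; p5=true; p6=false

Branch on p6: set p6 = false.
Branch on p3: set p3 = false.
The clause (!p4) is unit, so p4 = false.
Branch on p2: set p2 = false.
The clause (p5) is unit, so p5 = true.
No clause remains; p1 is free.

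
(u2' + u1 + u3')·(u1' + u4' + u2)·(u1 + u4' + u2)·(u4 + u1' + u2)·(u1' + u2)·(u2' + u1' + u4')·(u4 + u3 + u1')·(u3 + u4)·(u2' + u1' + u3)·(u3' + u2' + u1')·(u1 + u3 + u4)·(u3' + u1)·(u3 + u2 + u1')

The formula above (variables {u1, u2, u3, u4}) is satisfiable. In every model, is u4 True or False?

Suppose u4 = 0.
Unit clause (u3) forces u3 = 1.
Unit clause (u1) forces u1 = 1.
Unit clause (u2) forces u2 = 1.
That conflicts with the unit clause (u2').
So every satisfying assignment has u4 = True.

True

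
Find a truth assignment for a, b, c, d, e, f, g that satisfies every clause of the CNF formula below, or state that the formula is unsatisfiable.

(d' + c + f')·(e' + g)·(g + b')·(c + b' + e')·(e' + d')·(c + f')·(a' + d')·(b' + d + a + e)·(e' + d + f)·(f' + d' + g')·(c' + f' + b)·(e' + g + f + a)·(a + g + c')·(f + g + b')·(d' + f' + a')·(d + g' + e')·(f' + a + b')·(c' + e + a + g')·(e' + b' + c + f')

Try e = 0.
Try g = 1.
Try c = 0.
Unit clause (f') forces f = 0.
Try a = 0.
Try b = 1.
Unit clause (d) forces d = 1.
Every clause now holds.

a ↦ 0,  b ↦ 1,  c ↦ 0,  d ↦ 1,  e ↦ 0,  f ↦ 0,  g ↦ 1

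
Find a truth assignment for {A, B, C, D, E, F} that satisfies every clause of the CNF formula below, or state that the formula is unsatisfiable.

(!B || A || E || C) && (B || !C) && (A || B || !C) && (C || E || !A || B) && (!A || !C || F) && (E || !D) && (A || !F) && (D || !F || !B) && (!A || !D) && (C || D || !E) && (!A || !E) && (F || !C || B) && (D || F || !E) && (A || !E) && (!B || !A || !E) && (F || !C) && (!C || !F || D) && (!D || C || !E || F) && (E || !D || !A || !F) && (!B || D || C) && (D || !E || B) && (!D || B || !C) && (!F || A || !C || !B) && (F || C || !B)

A=false,  B=false,  C=false,  D=false,  E=false,  F=false

Case B = false:
From the singleton clause (!C), C = false.
Case E = false:
From the singleton clause (!A), A = false.
From the singleton clause (!D), D = false.
From the singleton clause (!F), F = false.
This assignment satisfies each clause.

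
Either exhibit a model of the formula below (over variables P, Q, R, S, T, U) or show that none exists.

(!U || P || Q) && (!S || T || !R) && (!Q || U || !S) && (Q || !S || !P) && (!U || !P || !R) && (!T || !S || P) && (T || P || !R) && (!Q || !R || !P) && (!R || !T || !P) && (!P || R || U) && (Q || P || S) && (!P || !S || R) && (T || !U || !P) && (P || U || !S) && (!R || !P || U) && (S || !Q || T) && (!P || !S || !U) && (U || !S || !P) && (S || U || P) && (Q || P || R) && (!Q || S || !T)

P ↦ false, Q ↦ true, R ↦ false, S ↦ true, T ↦ false, U ↦ true

Branch on U: set U = true.
Branch on P: set P = false.
(Q) alone gives Q = true.
Branch on T: set T = false.
(!R) alone gives R = false.
(S) alone gives S = true.
All clauses are satisfied.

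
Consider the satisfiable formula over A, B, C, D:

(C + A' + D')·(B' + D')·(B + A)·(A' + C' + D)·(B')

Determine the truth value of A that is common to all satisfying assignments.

Suppose A = 0.
The clause (B) is unit, so B = 1.
But (B') is also a unit clause — contradiction.
So every satisfying assignment has A = True.

True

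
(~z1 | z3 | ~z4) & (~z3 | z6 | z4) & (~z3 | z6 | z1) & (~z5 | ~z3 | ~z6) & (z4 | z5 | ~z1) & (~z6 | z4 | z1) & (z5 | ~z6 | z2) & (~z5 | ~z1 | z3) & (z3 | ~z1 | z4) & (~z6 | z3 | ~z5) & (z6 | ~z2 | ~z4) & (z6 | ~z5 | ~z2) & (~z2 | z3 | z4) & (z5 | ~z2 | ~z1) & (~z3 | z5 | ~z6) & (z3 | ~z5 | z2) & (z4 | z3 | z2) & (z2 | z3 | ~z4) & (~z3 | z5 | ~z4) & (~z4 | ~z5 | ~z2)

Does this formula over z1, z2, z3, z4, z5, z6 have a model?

Try z1 = 0.
Try z3 = 0.
Try z6 = 1.
The clause (z4) is unit, so z4 = 1.
The clause (~z5) is unit, so z5 = 0.
The clause (z2) is unit, so z2 = 1.
This assignment satisfies each clause.
A satisfying assignment: z1: 0,  z2: 1,  z3: 0,  z4: 1,  z5: 0,  z6: 1.

Satisfiable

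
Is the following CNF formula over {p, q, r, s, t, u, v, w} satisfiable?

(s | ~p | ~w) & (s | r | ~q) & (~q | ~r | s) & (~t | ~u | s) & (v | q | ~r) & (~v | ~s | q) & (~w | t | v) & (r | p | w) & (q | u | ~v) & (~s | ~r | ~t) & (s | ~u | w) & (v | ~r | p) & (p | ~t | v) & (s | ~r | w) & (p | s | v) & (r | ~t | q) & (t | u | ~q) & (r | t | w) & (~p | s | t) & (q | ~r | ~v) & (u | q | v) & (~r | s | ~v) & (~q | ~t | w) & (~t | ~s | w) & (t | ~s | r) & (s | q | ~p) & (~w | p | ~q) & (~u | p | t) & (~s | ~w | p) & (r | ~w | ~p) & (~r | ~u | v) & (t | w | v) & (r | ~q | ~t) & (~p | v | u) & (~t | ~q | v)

Suppose s = 1.
Suppose v = 1.
The clause (q) is unit, so q = 1.
Suppose r = 1.
The clause (~t) is unit, so t = 0.
The clause (u) is unit, so u = 1.
The clause (p) is unit, so p = 1.
No clause remains; w is free.
A satisfying assignment: p: 1, q: 1, r: 1, s: 1, t: 0, u: 1, v: 1, w: 0.

Yes, satisfiable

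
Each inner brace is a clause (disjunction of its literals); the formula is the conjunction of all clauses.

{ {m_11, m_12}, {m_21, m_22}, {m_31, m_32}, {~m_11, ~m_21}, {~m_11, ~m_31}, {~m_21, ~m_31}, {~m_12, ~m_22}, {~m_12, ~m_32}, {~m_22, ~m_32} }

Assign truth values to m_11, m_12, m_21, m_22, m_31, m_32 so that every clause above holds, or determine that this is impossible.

UNSATISFIABLE

Try m_11 = 1.
Unit clause (~m_21) forces m_21 = 0.
Unit clause (m_22) forces m_22 = 1.
Unit clause (~m_31) forces m_31 = 0.
Unit clause (m_32) forces m_32 = 1.
That conflicts with the unit clause (~m_32).
That branch fails; take m_11 = 0 instead.
Unit clause (m_12) forces m_12 = 1.
Unit clause (~m_22) forces m_22 = 0.
Unit clause (m_21) forces m_21 = 1.
Unit clause (~m_31) forces m_31 = 0.
Unit clause (m_32) forces m_32 = 1.
That conflicts with the unit clause (~m_32).
Either choice for m_11 ends in contradiction.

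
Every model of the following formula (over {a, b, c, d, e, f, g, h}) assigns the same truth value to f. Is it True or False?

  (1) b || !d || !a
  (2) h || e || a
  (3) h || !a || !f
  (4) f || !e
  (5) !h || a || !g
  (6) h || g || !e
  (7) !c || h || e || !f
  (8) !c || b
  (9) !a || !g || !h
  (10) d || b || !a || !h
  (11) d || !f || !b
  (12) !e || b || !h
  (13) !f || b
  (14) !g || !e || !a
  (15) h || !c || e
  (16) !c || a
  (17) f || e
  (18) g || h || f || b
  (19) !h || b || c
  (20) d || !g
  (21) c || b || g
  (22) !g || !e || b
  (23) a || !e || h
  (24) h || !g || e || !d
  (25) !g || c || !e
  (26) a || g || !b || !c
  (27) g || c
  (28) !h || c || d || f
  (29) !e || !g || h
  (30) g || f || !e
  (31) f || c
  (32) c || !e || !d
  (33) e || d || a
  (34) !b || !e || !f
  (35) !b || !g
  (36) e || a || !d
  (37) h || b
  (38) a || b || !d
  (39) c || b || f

True

Suppose f = false.
Unit clause (!e) forces e = false.
Now (e) is unsatisfied and unit — conflict.
So every satisfying assignment has f = True.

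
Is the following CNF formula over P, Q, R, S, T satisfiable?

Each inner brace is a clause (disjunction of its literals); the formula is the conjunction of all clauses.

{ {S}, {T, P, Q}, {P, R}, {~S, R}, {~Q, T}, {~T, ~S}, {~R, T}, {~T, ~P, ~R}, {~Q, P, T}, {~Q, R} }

From the singleton clause (S), S = 1.
From the singleton clause (R), R = 1.
From the singleton clause (~T), T = 0.
But (T) is also a unit clause — contradiction.
No assignment satisfies every clause.

Unsatisfiable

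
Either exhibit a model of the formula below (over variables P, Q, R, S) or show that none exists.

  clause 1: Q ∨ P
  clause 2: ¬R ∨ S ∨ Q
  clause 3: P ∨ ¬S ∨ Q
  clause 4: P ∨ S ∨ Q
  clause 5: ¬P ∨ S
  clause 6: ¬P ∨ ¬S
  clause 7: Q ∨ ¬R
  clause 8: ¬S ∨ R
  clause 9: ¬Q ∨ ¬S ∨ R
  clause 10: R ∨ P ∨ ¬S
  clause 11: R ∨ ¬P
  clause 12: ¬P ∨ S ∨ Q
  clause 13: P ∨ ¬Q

Suppose Q = True.
(P) alone gives P = True.
(S) alone gives S = True.
Now (¬S) is unsatisfied and unit — conflict.
That branch fails; take Q = False instead.
(P) alone gives P = True.
(S) alone gives S = True.
Now (¬S) is unsatisfied and unit — conflict.
Neither Q = True nor Q = False works.

UNSATISFIABLE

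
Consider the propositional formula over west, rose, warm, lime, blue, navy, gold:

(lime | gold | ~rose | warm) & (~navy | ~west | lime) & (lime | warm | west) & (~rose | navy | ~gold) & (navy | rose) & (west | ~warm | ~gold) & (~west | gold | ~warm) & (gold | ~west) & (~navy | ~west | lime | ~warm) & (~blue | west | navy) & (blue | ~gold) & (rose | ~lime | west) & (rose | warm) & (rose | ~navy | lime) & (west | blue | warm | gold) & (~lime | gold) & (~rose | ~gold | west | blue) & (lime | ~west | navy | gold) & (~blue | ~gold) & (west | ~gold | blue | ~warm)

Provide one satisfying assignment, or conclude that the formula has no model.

Suppose navy = 0.
From the singleton clause (rose), rose = 1.
From the singleton clause (~gold), gold = 0.
From the singleton clause (~west), west = 0.
From the singleton clause (~blue), blue = 0.
From the singleton clause (warm), warm = 1.
From the singleton clause (~lime), lime = 0.
Every clause now holds.

west ↦ 0, rose ↦ 1, warm ↦ 1, lime ↦ 0, blue ↦ 0, navy ↦ 0, gold ↦ 0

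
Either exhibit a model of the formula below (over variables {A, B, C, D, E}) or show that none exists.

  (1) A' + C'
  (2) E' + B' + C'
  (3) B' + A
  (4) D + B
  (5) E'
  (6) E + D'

(E') alone gives E = 0.
(D') alone gives D = 0.
(B) alone gives B = 1.
(A) alone gives A = 1.
(C') alone gives C = 0.
All clauses are satisfied.

A: 1; B: 1; C: 0; D: 0; E: 0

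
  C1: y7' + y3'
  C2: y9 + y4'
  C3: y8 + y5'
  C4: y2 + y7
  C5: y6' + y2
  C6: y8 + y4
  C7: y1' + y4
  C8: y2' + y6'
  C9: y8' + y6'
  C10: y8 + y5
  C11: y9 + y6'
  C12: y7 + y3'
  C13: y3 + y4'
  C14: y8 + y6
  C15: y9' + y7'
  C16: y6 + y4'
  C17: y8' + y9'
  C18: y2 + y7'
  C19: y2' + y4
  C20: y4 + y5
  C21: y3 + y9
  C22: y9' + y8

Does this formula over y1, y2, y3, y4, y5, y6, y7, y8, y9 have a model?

No

Suppose y7 = 0.
From the singleton clause (y2), y2 = 1.
From the singleton clause (y6'), y6 = 0.
From the singleton clause (y3'), y3 = 0.
From the singleton clause (y4'), y4 = 0.
Now (y4) is unsatisfied and unit — conflict.
That branch fails; take y7 = 1 instead.
From the singleton clause (y3'), y3 = 0.
From the singleton clause (y4'), y4 = 0.
From the singleton clause (y8), y8 = 1.
From the singleton clause (y1'), y1 = 0.
From the singleton clause (y6'), y6 = 0.
From the singleton clause (y9'), y9 = 0.
Now (y9) is unsatisfied and unit — conflict.
Both values of y7 lead to a conflict.
No assignment satisfies every clause.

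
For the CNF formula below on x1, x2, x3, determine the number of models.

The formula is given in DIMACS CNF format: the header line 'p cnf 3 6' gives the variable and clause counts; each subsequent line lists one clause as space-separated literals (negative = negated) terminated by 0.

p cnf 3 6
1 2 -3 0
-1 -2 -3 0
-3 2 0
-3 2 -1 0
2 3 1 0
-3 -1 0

There are 2^3 = 8 truth assignments over (x1, x2, x3).
Check each against the 6 clauses (columns in the order x1, x2, x3):
  F F F  ✗ fails (x2 ∨ x3 ∨ x1)
  F F T  ✗ fails (x1 ∨ x2 ∨ ¬x3)
  F T F  ✓ satisfies all
  F T T  ✓ satisfies all
  T F F  ✓ satisfies all
  T F T  ✗ fails (¬x3 ∨ x2)
  T T F  ✓ satisfies all
  T T T  ✗ fails (¬x1 ∨ ¬x2 ∨ ¬x3)
4 of the 8 rows are models.

4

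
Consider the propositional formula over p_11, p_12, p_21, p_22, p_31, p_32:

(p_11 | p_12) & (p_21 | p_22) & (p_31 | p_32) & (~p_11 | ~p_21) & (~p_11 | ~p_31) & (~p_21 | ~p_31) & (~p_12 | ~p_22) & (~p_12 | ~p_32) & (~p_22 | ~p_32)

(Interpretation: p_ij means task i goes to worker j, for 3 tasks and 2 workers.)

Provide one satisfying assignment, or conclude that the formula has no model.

UNSATISFIABLE

Try p_11 = 1.
From the singleton clause (~p_21), p_21 = 0.
From the singleton clause (p_22), p_22 = 1.
From the singleton clause (~p_31), p_31 = 0.
From the singleton clause (p_32), p_32 = 1.
That conflicts with the unit clause (~p_32).
Backtrack on p_11: now try p_11 = 0.
From the singleton clause (p_12), p_12 = 1.
From the singleton clause (~p_22), p_22 = 0.
From the singleton clause (p_21), p_21 = 1.
From the singleton clause (~p_31), p_31 = 0.
From the singleton clause (p_32), p_32 = 1.
That conflicts with the unit clause (~p_32).
Either choice for p_11 ends in contradiction.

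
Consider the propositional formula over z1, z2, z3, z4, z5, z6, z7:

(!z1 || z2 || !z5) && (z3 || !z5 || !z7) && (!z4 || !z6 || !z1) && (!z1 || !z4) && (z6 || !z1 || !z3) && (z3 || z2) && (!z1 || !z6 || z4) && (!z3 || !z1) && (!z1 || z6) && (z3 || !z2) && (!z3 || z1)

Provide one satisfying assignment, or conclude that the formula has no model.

Case z1 = false:
The clause (!z3) is unit, so z3 = false.
The clause (z2) is unit, so z2 = true.
But (!z2) is also a unit clause — contradiction.
Backtrack on z1: now try z1 = true.
The clause (!z4) is unit, so z4 = false.
The clause (!z6) is unit, so z6 = false.
But (z6) is also a unit clause — contradiction.
Either choice for z1 ends in contradiction.

UNSATISFIABLE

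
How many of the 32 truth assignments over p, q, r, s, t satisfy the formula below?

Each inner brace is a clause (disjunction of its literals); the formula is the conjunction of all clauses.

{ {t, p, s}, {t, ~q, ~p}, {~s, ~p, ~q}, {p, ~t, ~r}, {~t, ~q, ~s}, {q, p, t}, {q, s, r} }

There are 2^5 = 32 truth assignments over (p, q, r, s, t).
Split on s. With s = 1, the clauses containing s are satisfied and ~s drops from the rest; 7 of the 2^4 = 16 assignments to the other variables satisfy what remains.
With s = 0, by the same count on the reduced clause set, 5 assignments work.
(One model: p=F, q=F, r=F, s=T, t=T.)
Total: 7 + 5 = 12.

12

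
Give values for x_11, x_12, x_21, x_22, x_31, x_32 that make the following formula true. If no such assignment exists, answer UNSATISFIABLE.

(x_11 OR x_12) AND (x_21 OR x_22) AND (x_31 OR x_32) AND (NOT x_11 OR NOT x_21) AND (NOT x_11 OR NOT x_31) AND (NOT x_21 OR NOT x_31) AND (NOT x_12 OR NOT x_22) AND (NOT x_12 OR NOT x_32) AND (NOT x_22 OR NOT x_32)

UNSATISFIABLE

Try x_11 = true.
Unit clause (NOT x_21) forces x_21 = false.
Unit clause (x_22) forces x_22 = true.
Unit clause (NOT x_31) forces x_31 = false.
Unit clause (x_32) forces x_32 = true.
That conflicts with the unit clause (NOT x_32).
Undo x_11 and try x_11 = false.
Unit clause (x_12) forces x_12 = true.
Unit clause (NOT x_22) forces x_22 = false.
Unit clause (x_21) forces x_21 = true.
Unit clause (NOT x_31) forces x_31 = false.
Unit clause (x_32) forces x_32 = true.
That conflicts with the unit clause (NOT x_32).
Both values of x_11 lead to a conflict.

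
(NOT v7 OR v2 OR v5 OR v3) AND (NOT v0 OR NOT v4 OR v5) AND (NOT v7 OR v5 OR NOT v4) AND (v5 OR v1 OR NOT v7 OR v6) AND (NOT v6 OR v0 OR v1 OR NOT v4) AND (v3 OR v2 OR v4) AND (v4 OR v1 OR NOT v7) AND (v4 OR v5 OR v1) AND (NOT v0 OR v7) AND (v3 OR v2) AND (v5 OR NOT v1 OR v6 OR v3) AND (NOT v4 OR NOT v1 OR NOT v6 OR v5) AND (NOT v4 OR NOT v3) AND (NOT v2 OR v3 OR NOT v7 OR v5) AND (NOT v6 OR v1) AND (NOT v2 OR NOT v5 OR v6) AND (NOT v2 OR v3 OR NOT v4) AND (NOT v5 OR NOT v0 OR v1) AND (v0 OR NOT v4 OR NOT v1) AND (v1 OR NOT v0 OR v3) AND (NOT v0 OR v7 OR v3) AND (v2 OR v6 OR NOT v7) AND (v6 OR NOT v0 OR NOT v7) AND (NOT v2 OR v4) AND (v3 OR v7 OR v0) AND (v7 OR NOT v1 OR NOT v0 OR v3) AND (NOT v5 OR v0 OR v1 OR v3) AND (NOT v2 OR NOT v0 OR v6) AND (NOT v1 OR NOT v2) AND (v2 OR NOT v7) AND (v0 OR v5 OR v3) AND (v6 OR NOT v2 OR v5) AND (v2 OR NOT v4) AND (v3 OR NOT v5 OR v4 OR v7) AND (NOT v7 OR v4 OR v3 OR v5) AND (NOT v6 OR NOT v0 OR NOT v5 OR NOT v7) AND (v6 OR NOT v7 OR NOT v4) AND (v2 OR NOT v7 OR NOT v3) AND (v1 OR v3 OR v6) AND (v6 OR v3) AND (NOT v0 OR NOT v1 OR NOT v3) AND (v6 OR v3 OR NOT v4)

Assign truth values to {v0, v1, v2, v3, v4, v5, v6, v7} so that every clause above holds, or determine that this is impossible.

v0=false,  v1=true,  v2=false,  v3=true,  v4=false,  v5=false,  v6=false,  v7=false

Try v0 = false.
Try v3 = true.
Unit clause (NOT v4) forces v4 = false.
Unit clause (NOT v2) forces v2 = false.
Unit clause (NOT v7) forces v7 = false.
Try v5 = false.
Unit clause (v1) forces v1 = true.
All clauses hold; v6 can take either value.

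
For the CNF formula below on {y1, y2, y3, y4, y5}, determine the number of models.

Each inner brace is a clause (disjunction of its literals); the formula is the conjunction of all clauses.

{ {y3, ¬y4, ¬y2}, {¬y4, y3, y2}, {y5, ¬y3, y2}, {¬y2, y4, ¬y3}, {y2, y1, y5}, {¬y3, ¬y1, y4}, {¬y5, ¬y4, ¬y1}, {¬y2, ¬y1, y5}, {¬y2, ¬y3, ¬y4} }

8

There are 2^5 = 32 truth assignments over (y1, y2, y3, y4, y5).
Split on y1. With y1 = True, the clauses containing y1 are satisfied and ¬y1 drops from the rest; 3 of the 2^4 = 16 assignments to the other variables satisfy what remains.
With y1 = False, by the same count on the reduced clause set, 5 assignments work.
Total: 3 + 5 = 8.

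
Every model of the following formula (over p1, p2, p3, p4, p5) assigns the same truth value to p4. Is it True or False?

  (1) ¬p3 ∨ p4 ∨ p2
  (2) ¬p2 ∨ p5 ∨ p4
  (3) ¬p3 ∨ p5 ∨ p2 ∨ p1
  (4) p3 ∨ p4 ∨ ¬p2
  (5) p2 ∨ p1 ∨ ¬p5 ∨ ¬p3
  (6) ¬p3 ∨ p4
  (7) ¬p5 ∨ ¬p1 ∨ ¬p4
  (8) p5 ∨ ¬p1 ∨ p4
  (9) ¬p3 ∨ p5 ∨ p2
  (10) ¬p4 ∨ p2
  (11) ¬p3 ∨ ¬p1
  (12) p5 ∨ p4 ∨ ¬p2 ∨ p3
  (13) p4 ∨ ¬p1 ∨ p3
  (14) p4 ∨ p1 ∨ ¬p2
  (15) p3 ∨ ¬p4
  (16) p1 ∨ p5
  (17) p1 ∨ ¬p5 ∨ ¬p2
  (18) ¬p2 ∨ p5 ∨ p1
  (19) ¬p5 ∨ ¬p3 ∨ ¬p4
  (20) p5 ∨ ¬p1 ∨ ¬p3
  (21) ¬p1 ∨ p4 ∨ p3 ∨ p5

Suppose p4 = True.
(p2) alone gives p2 = True.
(p3) alone gives p3 = True.
(¬p1) alone gives p1 = False.
(p5) alone gives p5 = True.
Now (¬p5) is unsatisfied and unit — conflict.
So every satisfying assignment has p4 = False.

False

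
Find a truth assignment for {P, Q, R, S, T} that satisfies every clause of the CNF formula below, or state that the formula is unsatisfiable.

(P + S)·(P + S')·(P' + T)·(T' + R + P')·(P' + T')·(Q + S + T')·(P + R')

Suppose P = 1.
(T) alone gives T = 1.
That conflicts with the unit clause (T').
Backtrack on P: now try P = 0.
(S) alone gives S = 1.
That conflicts with the unit clause (S').
Neither P = 1 nor P = 0 works.

UNSATISFIABLE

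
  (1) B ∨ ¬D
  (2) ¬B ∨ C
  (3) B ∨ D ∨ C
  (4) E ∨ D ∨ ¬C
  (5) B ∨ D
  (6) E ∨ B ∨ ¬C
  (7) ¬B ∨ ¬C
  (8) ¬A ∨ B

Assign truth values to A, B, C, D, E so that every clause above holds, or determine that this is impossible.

UNSATISFIABLE

Try B = True.
(C) alone gives C = True.
That conflicts with the unit clause (¬C).
Undo B and try B = False.
(¬D) alone gives D = False.
That conflicts with the unit clause (D).
Both values of B lead to a conflict.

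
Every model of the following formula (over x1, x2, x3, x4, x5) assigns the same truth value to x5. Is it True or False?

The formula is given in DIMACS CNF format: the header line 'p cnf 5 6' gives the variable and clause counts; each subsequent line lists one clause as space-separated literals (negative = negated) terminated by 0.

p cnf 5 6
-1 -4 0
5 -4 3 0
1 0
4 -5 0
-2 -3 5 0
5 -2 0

Suppose x5 = True.
The clause (x1) is unit, so x1 = True.
The clause (¬x4) is unit, so x4 = False.
Now (x4) is unsatisfied and unit — conflict.
So every satisfying assignment has x5 = False.

False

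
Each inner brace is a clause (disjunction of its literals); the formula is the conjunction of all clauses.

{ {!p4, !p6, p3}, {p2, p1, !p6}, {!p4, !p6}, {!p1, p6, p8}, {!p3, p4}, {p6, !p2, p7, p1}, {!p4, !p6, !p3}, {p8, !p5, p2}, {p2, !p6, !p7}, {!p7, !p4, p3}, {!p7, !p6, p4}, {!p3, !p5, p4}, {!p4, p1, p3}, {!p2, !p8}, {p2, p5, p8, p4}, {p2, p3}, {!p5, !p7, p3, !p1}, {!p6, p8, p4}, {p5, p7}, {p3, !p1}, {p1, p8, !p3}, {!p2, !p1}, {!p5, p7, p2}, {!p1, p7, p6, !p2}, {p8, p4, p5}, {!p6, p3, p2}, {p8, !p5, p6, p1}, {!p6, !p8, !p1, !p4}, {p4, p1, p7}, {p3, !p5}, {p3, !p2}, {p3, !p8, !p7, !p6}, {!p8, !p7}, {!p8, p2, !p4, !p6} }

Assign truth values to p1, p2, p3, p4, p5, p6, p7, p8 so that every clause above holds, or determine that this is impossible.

Suppose p4 = false.
(!p3) alone gives p3 = false.
(p2) alone gives p2 = true.
Now (!p2) is unsatisfied and unit — conflict.
Undo p4 and try p4 = true.
(!p6) alone gives p6 = false.
Suppose p1 = false.
(p3) alone gives p3 = true.
(p8) alone gives p8 = true.
(!p2) alone gives p2 = false.
(!p7) alone gives p7 = false.
(p5) alone gives p5 = true.
Now (!p5) is unsatisfied and unit — conflict.
Undo p1 and try p1 = true.
(p8) alone gives p8 = true.
(!p2) alone gives p2 = false.
(p3) alone gives p3 = true.
(!p7) alone gives p7 = false.
(p5) alone gives p5 = true.
Now (!p5) is unsatisfied and unit — conflict.
Both values of p1 lead to a conflict.
Both values of p4 lead to a conflict.

UNSATISFIABLE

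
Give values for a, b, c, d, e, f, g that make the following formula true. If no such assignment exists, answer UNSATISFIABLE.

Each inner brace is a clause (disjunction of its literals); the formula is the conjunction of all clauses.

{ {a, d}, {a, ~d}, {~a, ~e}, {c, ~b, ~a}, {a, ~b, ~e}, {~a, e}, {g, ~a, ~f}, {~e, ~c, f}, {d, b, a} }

UNSATISFIABLE

Suppose a = 1.
Unit clause (~e) forces e = 0.
But (e) is also a unit clause — contradiction.
That branch fails; take a = 0 instead.
Unit clause (d) forces d = 1.
But (~d) is also a unit clause — contradiction.
Neither a = 1 nor a = 0 works.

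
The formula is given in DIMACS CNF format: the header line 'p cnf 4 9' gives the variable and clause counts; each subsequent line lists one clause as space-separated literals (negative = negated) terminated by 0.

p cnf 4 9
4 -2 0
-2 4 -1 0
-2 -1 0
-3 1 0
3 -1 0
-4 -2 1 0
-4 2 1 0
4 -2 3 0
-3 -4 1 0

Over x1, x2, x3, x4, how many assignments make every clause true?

There are 2^4 = 16 truth assignments over (x1, x2, x3, x4).
Check each against the 9 clauses (columns in the order x1, x2, x3, x4):
  F F F F  ✓ satisfies all
  F F F T  ✗ fails (¬x4 ∨ x2 ∨ x1)
  F F T F  ✗ fails (¬x3 ∨ x1)
  F F T T  ✗ fails (¬x3 ∨ x1)
  F T F F  ✗ fails (x4 ∨ ¬x2)
  F T F T  ✗ fails (¬x4 ∨ ¬x2 ∨ x1)
  F T T F  ✗ fails (x4 ∨ ¬x2)
  F T T T  ✗ fails (¬x3 ∨ x1)
  T F F F  ✗ fails (x3 ∨ ¬x1)
  T F F T  ✗ fails (x3 ∨ ¬x1)
  T F T F  ✓ satisfies all
  T F T T  ✓ satisfies all
  T T F F  ✗ fails (x4 ∨ ¬x2)
  T T F T  ✗ fails (¬x2 ∨ ¬x1)
  T T T F  ✗ fails (x4 ∨ ¬x2)
  T T T T  ✗ fails (¬x2 ∨ ¬x1)
3 of the 16 rows are models.

3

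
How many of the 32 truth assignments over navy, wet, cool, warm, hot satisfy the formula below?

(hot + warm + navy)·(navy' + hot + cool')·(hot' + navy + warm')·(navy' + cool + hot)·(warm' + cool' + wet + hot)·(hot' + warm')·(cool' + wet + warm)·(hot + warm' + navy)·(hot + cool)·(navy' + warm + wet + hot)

6

There are 2^5 = 32 truth assignments over (navy, wet, cool, warm, hot).
Split on cool. With cool = 1, the clauses containing cool are satisfied and cool' drops from the rest; 2 of the 2^4 = 16 assignments to the other variables satisfy what remains.
With cool = 0, by the same count on the reduced clause set, 4 assignments work.
(One model: navy=F, wet=F, cool=F, warm=F, hot=T.)
Total: 2 + 4 = 6.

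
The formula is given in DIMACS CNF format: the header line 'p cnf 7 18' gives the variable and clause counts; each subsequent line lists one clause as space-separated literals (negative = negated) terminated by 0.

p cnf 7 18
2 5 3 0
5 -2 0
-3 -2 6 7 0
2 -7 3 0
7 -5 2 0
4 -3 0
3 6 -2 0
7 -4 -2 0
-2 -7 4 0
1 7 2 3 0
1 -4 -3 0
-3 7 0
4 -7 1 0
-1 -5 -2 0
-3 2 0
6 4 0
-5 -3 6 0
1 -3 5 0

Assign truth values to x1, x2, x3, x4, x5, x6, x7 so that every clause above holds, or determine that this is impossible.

Try x5 = True.
Try x7 = False.
Unit clause (x2) forces x2 = True.
Unit clause (¬x4) forces x4 = False.
Unit clause (¬x3) forces x3 = False.
Unit clause (x6) forces x6 = True.
Unit clause (¬x1) forces x1 = False.
This assignment satisfies each clause.

x1 ↦ False; x2 ↦ True; x3 ↦ False; x4 ↦ False; x5 ↦ True; x6 ↦ True; x7 ↦ False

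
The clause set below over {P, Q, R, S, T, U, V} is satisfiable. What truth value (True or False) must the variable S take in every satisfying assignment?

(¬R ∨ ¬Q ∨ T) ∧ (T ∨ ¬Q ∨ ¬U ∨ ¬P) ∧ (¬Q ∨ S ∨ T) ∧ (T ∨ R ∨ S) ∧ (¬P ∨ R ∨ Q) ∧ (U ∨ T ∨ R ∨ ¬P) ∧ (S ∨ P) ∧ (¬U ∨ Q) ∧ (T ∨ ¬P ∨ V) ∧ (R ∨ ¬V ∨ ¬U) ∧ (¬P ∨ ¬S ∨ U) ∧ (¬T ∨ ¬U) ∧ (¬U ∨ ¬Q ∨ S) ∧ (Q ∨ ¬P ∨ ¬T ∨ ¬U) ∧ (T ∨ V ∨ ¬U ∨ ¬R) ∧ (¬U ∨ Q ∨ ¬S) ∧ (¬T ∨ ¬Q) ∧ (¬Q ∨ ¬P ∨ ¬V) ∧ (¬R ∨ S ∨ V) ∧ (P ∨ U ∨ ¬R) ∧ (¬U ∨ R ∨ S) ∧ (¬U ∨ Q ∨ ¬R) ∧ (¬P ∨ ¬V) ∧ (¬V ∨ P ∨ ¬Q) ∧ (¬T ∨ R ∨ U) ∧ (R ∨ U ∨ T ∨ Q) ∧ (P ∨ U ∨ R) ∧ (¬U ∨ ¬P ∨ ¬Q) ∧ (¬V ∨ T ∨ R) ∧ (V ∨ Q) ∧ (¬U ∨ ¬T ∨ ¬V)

Suppose S = False.
The clause (P) is unit, so P = True.
The clause (¬V) is unit, so V = False.
The clause (T) is unit, so T = True.
The clause (¬U) is unit, so U = False.
The clause (¬Q) is unit, so Q = False.
That conflicts with the unit clause (Q).
So every satisfying assignment has S = True.

True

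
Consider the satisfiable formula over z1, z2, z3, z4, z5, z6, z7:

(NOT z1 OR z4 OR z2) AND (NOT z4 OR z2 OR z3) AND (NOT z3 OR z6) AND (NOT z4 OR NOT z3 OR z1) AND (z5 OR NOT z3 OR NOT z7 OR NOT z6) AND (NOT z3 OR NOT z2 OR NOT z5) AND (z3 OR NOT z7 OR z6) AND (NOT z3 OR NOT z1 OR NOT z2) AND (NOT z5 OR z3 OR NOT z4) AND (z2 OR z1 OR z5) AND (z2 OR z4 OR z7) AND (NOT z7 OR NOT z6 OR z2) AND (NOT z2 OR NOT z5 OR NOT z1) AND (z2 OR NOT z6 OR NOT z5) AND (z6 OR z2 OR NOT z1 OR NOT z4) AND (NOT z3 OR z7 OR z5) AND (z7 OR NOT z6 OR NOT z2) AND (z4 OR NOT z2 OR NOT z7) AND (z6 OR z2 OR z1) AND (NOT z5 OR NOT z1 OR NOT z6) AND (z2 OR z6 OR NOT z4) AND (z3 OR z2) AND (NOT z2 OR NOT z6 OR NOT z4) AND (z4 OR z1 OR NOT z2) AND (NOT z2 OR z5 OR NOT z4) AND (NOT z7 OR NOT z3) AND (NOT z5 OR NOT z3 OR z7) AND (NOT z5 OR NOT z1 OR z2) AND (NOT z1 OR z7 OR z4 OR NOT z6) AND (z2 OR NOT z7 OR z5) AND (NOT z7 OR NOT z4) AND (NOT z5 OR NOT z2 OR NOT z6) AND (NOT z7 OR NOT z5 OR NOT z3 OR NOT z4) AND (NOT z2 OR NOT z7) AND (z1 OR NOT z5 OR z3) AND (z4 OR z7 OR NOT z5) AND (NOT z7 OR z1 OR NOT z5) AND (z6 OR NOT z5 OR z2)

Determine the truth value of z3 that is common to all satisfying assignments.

Suppose z3 = true.
(z6) alone gives z6 = true.
(NOT z7) alone gives z7 = false.
(z5) alone gives z5 = true.
But (NOT z5) is also a unit clause — contradiction.
So every satisfying assignment has z3 = False.

False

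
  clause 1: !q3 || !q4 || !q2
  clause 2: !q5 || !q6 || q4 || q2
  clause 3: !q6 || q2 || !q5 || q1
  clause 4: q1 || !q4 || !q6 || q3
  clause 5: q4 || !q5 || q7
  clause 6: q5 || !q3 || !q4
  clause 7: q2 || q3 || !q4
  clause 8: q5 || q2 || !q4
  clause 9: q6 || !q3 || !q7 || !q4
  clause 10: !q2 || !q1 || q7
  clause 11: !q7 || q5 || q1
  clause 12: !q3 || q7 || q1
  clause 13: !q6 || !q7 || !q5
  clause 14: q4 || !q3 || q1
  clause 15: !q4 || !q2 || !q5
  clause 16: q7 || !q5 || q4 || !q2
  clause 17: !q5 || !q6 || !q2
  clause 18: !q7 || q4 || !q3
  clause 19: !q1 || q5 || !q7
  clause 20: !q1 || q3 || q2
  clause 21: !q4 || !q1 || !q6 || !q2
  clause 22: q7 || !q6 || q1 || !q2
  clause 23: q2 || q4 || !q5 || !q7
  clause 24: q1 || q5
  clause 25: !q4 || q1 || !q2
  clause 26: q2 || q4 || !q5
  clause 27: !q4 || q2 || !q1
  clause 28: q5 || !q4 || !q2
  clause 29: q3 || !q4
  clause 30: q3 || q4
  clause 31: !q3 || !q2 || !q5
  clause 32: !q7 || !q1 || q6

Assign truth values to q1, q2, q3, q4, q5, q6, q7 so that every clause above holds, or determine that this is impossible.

Try q1 = true.
Try q2 = false.
(q3) alone gives q3 = true.
(!q4) alone gives q4 = false.
(!q7) alone gives q7 = false.
(!q5) alone gives q5 = false.
Every clause is now satisfied; q6 is unconstrained.

q1=true; q2=false; q3=true; q4=false; q5=false; q6=false; q7=false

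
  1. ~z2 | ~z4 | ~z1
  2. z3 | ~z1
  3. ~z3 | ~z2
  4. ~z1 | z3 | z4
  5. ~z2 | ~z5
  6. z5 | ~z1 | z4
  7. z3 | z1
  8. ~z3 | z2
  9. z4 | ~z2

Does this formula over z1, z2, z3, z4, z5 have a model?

No

Try z3 = 1.
(~z2) alone gives z2 = 0.
Now (z2) is unsatisfied and unit — conflict.
So z3 must be the other value — set z3 = 0.
(~z1) alone gives z1 = 0.
Now (z1) is unsatisfied and unit — conflict.
Neither z3 = 1 nor z3 = 0 works.
No assignment satisfies every clause.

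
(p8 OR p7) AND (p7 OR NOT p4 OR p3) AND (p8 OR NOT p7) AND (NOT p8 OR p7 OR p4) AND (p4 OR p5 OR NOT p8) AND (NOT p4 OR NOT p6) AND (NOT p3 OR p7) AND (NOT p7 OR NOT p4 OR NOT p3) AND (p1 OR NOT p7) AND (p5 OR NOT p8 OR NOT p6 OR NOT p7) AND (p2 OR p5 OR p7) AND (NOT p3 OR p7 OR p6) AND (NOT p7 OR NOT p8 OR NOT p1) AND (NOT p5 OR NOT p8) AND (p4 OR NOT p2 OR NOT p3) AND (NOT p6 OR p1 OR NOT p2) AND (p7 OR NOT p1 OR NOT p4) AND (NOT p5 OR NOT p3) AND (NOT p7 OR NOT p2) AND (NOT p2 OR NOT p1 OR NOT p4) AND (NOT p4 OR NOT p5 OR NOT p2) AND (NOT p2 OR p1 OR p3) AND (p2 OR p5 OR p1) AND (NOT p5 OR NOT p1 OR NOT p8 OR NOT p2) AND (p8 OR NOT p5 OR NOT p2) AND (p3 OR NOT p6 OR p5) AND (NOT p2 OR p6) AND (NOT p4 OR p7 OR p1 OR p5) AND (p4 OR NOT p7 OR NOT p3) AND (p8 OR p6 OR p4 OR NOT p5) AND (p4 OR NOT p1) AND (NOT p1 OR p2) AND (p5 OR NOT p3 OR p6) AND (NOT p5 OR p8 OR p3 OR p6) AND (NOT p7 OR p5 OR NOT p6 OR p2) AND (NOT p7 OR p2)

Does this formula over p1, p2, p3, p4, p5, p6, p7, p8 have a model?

Unsatisfiable

Try p8 = true.
From the singleton clause (NOT p5), p5 = false.
From the singleton clause (p4), p4 = true.
From the singleton clause (NOT p6), p6 = false.
From the singleton clause (NOT p2), p2 = false.
From the singleton clause (p7), p7 = true.
That conflicts with the unit clause (NOT p7).
So p8 must be the other value — set p8 = false.
From the singleton clause (p7), p7 = true.
That conflicts with the unit clause (NOT p7).
Both values of p8 lead to a conflict.
No assignment satisfies every clause.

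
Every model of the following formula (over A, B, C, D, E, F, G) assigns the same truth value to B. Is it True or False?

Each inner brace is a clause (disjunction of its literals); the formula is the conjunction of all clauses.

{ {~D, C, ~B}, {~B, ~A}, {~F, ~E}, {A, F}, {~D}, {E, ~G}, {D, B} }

True

Suppose B = 0.
From the singleton clause (~D), D = 0.
But (D) is also a unit clause — contradiction.
So every satisfying assignment has B = True.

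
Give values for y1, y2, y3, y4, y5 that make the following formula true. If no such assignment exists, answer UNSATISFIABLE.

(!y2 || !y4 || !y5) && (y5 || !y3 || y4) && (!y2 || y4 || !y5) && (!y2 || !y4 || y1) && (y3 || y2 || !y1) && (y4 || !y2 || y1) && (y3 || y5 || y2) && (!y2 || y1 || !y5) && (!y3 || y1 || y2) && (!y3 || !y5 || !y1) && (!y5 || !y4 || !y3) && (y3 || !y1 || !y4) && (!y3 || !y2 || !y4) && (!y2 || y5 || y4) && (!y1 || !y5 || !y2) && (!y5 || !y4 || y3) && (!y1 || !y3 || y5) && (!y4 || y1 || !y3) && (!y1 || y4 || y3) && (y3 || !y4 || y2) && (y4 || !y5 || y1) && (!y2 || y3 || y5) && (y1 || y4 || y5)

UNSATISFIABLE

Suppose y2 = false.
Suppose y3 = true.
The clause (y1) is unit, so y1 = true.
The clause (!y5) is unit, so y5 = false.
That conflicts with the unit clause (y5).
That branch fails; take y3 = false instead.
The clause (!y1) is unit, so y1 = false.
The clause (y5) is unit, so y5 = true.
The clause (!y4) is unit, so y4 = false.
That conflicts with the unit clause (y4).
Both values of y3 lead to a conflict.
That branch fails; take y2 = true instead.
Suppose y4 = false.
The clause (!y5) is unit, so y5 = false.
That conflicts with the unit clause (y5).
That branch fails; take y4 = true instead.
The clause (!y5) is unit, so y5 = false.
The clause (y1) is unit, so y1 = true.
The clause (y3) is unit, so y3 = true.
That conflicts with the unit clause (!y3).
Both values of y4 lead to a conflict.
Both values of y2 lead to a conflict.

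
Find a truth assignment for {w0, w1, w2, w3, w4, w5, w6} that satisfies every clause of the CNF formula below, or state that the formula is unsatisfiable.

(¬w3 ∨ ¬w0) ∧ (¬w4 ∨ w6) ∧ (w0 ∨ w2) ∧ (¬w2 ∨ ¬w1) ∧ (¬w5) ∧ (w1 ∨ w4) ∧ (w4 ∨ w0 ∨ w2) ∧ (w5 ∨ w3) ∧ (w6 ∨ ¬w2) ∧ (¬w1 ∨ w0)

The clause (¬w5) is unit, so w5 = False.
The clause (w3) is unit, so w3 = True.
The clause (¬w0) is unit, so w0 = False.
The clause (w2) is unit, so w2 = True.
The clause (¬w1) is unit, so w1 = False.
The clause (w4) is unit, so w4 = True.
The clause (w6) is unit, so w6 = True.
Every clause now holds.

w0 ↦ False,  w1 ↦ False,  w2 ↦ True,  w3 ↦ True,  w4 ↦ True,  w5 ↦ False,  w6 ↦ True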